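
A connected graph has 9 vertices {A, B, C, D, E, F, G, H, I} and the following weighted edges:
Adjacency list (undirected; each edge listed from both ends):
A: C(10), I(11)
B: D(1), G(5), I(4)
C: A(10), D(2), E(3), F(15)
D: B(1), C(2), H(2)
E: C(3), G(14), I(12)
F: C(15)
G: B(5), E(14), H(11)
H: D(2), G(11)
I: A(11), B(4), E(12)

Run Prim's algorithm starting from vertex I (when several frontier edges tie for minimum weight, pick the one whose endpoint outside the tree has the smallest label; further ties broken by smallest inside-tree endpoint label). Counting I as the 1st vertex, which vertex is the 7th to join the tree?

G

Grow the tree from I using Prim:
Step 1: frontier [B—I 4, A—I 11, E—I 12] → take B—I (4); add B.
Step 2: frontier [B—D 1, B—G 5, A—I 11, E—I 12] → take B—D (1); add D.
Step 3: frontier [B—G 5, C—D 2, D—H 2, A—I 11, E—I 12] → take C—D (2); add C.
Step 4: frontier [B—G 5, C—E 3, A—C 10, C—F 15, D—H 2, A—I 11, E—I 12] → take D—H (2); add H.
Step 5: frontier [B—G 5, C—E 3, A—C 10, C—F 15, G—H 11, A—I 11, E—I 12] → take C—E (3); add E.
Step 6: frontier [B—G 5, A—C 10, C—F 15, E—G 14, G—H 11, A—I 11] → take B—G (5); add G.
Step 7: frontier [A—C 10, C—F 15, A—I 11] → take A—C (10); add A.
Step 8: frontier [C—F 15] → take C—F (15); add F.
Vertex order: I, B, D, C, H, E, G, A, F. The 7th vertex is G.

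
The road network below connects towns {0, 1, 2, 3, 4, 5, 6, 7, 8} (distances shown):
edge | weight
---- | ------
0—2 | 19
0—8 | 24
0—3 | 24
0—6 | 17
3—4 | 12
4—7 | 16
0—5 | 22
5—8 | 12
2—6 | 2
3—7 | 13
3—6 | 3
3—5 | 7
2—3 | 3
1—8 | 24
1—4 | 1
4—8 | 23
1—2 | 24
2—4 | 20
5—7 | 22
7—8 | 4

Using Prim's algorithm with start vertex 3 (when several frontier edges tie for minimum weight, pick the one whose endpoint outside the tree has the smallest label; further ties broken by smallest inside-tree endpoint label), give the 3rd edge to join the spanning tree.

3-5

Grow the tree from 3 using Prim:
Step 1: cheapest edge leaving the tree is 2—3 (3); add 2.
Step 2: cheapest edge leaving the tree is 2—6 (2); add 6.
Step 3: cheapest edge leaving the tree is 3—5 (7); add 5.
Step 4: cheapest edge leaving the tree is 3—4 (12); add 4.
Step 5: cheapest edge leaving the tree is 1—4 (1); add 1.
Step 6: cheapest edge leaving the tree is 5—8 (12); add 8.
Step 7: cheapest edge leaving the tree is 7—8 (4); add 7.
Step 8: cheapest edge leaving the tree is 0—6 (17); add 0.
The 3rd edge added is 3—5.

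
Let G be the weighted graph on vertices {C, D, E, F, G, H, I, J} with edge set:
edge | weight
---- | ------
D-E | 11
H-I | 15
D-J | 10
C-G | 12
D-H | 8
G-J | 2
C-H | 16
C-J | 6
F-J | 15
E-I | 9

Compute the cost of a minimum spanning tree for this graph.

61

Grow the tree from D using Prim:
Step 1: frontier [D-H 8, D-J 10, D-E 11] → take D-H (8); add H.
Step 2: frontier [D-J 10, D-E 11, H-I 15, C-H 16] → take D-J (10); add J.
Step 3: frontier [D-E 11, H-I 15, C-H 16, G-J 2, C-J 6, F-J 15] → take G-J (2); add G.
Step 4: frontier [D-E 11, C-G 12, H-I 15, C-H 16, C-J 6, F-J 15] → take C-J (6); add C.
Step 5: frontier [D-E 11, H-I 15, F-J 15] → take D-E (11); add E.
Step 6: frontier [E-I 9, H-I 15, F-J 15] → take E-I (9); add I.
Step 7: frontier [F-J 15] → take F-J (15); add F.
MST edges: D-H, D-J, G-J, C-J, D-E, E-I, F-J; total weight 8+10+2+6+11+9+15 = 61.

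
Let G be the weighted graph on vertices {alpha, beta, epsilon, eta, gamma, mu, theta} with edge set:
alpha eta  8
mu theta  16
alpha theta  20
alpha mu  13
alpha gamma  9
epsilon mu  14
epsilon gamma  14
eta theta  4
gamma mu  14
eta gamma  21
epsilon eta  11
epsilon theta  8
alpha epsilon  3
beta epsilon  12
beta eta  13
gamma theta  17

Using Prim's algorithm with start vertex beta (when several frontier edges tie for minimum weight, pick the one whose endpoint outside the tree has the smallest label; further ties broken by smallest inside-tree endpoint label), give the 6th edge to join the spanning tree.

alpha-mu

Grow the tree from beta using Prim:
Step 1: cheapest edge leaving the tree is beta epsilon (12); add epsilon.
Step 2: cheapest edge leaving the tree is alpha epsilon (3); add alpha.
Step 3: cheapest edge leaving the tree is alpha eta (8); add eta.
Step 4: cheapest edge leaving the tree is eta theta (4); add theta.
Step 5: cheapest edge leaving the tree is alpha gamma (9); add gamma.
Step 6: cheapest edge leaving the tree is alpha mu (13); add mu.
The 6th edge added is alpha mu.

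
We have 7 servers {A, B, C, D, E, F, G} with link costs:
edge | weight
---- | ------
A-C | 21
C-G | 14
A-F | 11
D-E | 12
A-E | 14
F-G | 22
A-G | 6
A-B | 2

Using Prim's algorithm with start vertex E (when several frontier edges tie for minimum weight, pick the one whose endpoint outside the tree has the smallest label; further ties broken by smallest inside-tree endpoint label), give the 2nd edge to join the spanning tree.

A-E

Prim's algorithm from E:
Step 1: cheapest edge leaving the tree is D-E (12); add D.
Step 2: cheapest edge leaving the tree is A-E (14); add A.
Step 3: cheapest edge leaving the tree is A-B (2); add B.
Step 4: cheapest edge leaving the tree is A-G (6); add G.
Step 5: cheapest edge leaving the tree is A-F (11); add F.
Step 6: cheapest edge leaving the tree is C-G (14); add C.
The 2nd edge added is A-E.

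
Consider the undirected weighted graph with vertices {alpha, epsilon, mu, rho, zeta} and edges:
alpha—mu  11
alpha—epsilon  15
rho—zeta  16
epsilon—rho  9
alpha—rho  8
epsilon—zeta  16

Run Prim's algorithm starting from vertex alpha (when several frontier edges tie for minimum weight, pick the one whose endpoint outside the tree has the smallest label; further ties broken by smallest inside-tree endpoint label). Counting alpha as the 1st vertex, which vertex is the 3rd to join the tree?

epsilon

Prim's algorithm from alpha:
Step 1: cheapest edge leaving the tree is alpha—rho (8); add rho.
Step 2: cheapest edge leaving the tree is epsilon—rho (9); add epsilon.
Step 3: cheapest edge leaving the tree is alpha—mu (11); add mu.
Step 4: cheapest edge leaving the tree is epsilon—zeta (16); add zeta.
Vertex order: alpha, rho, epsilon, mu, zeta. The 3rd vertex is epsilon.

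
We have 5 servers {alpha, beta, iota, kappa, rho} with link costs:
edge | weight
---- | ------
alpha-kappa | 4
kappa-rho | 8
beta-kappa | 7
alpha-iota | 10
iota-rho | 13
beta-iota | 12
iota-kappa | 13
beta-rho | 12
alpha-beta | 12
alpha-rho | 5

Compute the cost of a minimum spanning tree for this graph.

Prim's algorithm from iota:
Step 1: frontier [alpha-iota 10, beta-iota 12, iota-kappa 13, iota-rho 13] → take alpha-iota (10); add alpha.
Step 2: frontier [alpha-kappa 4, alpha-rho 5, alpha-beta 12, beta-iota 12, iota-kappa 13, iota-rho 13] → take alpha-kappa (4); add kappa.
Step 3: frontier [alpha-rho 5, alpha-beta 12, beta-iota 12, iota-rho 13, beta-kappa 7, kappa-rho 8] → take alpha-rho (5); add rho.
Step 4: frontier [alpha-beta 12, beta-iota 12, beta-kappa 7, beta-rho 12] → take beta-kappa (7); add beta.
MST edges: alpha-iota, alpha-kappa, alpha-rho, beta-kappa; total weight 10+4+5+7 = 26.

26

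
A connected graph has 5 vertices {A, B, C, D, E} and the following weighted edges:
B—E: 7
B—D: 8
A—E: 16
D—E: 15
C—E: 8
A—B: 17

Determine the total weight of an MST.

Grow the tree from D using Prim:
Step 1: cheapest edge leaving the tree is B—D (8); add B.
Step 2: cheapest edge leaving the tree is B—E (7); add E.
Step 3: cheapest edge leaving the tree is C—E (8); add C.
Step 4: cheapest edge leaving the tree is A—E (16); add A.
MST edges: B—D, B—E, C—E, A—E; total weight 8+7+8+16 = 39.

39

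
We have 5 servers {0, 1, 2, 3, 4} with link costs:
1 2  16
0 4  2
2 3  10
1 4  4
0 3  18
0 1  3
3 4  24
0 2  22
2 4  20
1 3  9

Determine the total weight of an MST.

Kruskal's algorithm — process edges by increasing weight (ties by edge label):
0 4 (2): add — endpoints in different components.
0 1 (3): add — endpoints in different components.
1 4 (4): skip — 1 and 4 already connected.
1 3 (9): add — endpoints in different components.
2 3 (10): add — endpoints in different components.
MST edges: 0 4, 0 1, 1 3, 2 3; total weight 2+3+9+10 = 24.

24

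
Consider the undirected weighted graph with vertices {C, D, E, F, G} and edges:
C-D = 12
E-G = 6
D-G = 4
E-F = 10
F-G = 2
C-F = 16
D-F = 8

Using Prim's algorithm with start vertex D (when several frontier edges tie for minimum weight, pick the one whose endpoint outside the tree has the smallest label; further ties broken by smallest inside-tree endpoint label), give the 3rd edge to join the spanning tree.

Prim, starting at D.
Step 1: cheapest edge leaving the tree is D-G (4); add G.
Step 2: cheapest edge leaving the tree is F-G (2); add F.
Step 3: cheapest edge leaving the tree is E-G (6); add E.
Step 4: cheapest edge leaving the tree is C-D (12); add C.
The 3rd edge added is E-G.

E-G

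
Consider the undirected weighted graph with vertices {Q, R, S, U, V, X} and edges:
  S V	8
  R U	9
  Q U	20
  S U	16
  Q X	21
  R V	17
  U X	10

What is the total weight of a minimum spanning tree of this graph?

Sort edges by weight, then run Kruskal:
S V (8): add. Components now {U} {S,V} {X} {R} {Q}
R U (9): add. Components now {R,U} {S,V} {X} {Q}
U X (10): add. Components now {R,U,X} {S,V} {Q}
S U (16): add. Components now {R,S,U,V,X} {Q}
R V (17): skip — V and R already connected.
Q U (20): add. Components now {Q,R,S,U,V,X}
MST edges: S V, R U, U X, S U, Q U; total weight 8+9+10+16+20 = 63.

63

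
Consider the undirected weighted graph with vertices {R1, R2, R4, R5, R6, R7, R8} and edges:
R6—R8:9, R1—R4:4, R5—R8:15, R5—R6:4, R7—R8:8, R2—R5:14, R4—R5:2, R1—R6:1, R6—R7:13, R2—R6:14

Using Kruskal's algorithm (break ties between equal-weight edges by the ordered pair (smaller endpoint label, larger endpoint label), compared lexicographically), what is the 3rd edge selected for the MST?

Sort edges by weight, then run Kruskal:
R1—R6 (1): add — endpoints in different components.
R4—R5 (2): add — endpoints in different components.
R1—R4 (4): add — endpoints in different components.
R5—R6 (4): skip — R6 and R5 already connected.
R7—R8 (8): add — endpoints in different components.
R6—R8 (9): add — endpoints in different components.
R6—R7 (13): skip — R6 and R7 already connected.
R2—R5 (14): add — endpoints in different components.
The 3rd edge added is R1—R4.

R1-R4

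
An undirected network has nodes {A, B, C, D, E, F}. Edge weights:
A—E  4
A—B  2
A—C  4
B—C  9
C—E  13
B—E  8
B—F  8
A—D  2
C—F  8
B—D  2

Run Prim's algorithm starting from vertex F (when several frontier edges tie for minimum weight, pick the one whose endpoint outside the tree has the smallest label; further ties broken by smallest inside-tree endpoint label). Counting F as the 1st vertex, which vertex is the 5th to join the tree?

C

Prim's algorithm from F:
Step 1: cheapest edge leaving the tree is B—F (8); add B.
Step 2: cheapest edge leaving the tree is A—B (2); add A.
Step 3: cheapest edge leaving the tree is A—D (2); add D.
Step 4: cheapest edge leaving the tree is A—C (4); add C.
Step 5: cheapest edge leaving the tree is A—E (4); add E.
Vertex order: F, B, A, D, C, E. The 5th vertex is C.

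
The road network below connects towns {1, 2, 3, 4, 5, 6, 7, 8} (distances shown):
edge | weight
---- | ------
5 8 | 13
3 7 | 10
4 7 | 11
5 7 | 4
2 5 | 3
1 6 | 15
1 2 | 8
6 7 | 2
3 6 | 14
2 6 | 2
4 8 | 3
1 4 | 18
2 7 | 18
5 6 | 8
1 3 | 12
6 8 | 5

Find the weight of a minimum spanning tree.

33

Kruskal: consider edges lightest-first.
2 6 (2): add — endpoints in different components.
6 7 (2): add — endpoints in different components.
2 5 (3): add — endpoints in different components.
4 8 (3): add — endpoints in different components.
5 7 (4): skip — 5 and 7 already connected.
6 8 (5): add — endpoints in different components.
1 2 (8): add — endpoints in different components.
5 6 (8): skip — 5 and 6 already connected.
3 7 (10): add — endpoints in different components.
MST edges: 2 6, 6 7, 2 5, 4 8, 6 8, 1 2, 3 7; total weight 2+2+3+3+5+8+10 = 33.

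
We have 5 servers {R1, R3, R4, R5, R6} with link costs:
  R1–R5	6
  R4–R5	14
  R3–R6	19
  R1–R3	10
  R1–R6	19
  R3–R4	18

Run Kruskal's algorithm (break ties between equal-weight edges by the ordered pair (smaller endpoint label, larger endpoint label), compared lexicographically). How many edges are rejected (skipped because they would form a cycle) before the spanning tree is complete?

Kruskal: consider edges lightest-first.
R1–R5 (6): add. Components now {R3} {R4} {R1,R5} {R6}
R1–R3 (10): add. Components now {R1,R3,R5} {R4} {R6}
R4–R5 (14): add. Components now {R1,R3,R4,R5} {R6}
R3–R4 (18): skip — R3 and R4 already connected.
R1–R6 (19): add. Components now {R1,R3,R4,R5,R6}
Edges rejected before the tree was complete: 1.

1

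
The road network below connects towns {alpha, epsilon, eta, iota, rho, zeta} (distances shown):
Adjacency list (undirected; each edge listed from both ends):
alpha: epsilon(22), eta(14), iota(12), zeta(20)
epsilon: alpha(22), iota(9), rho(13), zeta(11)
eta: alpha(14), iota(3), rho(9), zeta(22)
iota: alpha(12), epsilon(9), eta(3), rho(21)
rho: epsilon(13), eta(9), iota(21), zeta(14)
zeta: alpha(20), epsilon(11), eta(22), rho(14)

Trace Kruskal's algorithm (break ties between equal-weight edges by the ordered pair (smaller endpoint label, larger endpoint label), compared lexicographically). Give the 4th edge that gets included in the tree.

epsilon-zeta

Sort edges by weight, then run Kruskal:
eta iota (3): add — endpoints in different components.
epsilon iota (9): add — endpoints in different components.
eta rho (9): add — endpoints in different components.
epsilon zeta (11): add — endpoints in different components.
alpha iota (12): add — endpoints in different components.
The 4th edge added is epsilon zeta.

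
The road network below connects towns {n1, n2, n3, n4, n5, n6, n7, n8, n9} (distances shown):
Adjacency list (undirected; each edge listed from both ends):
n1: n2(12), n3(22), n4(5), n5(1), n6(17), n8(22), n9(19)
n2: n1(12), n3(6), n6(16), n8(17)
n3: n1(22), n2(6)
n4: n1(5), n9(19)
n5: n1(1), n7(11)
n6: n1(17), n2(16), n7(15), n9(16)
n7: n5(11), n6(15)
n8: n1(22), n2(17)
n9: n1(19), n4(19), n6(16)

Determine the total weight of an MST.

83

Sort edges by weight, then run Kruskal:
n1-n5 (1): add — endpoints in different components.
n1-n4 (5): add — endpoints in different components.
n2-n3 (6): add — endpoints in different components.
n5-n7 (11): add — endpoints in different components.
n1-n2 (12): add — endpoints in different components.
n6-n7 (15): add — endpoints in different components.
n2-n6 (16): skip — n2 and n6 already connected.
n6-n9 (16): add — endpoints in different components.
n1-n6 (17): skip — n1 and n6 already connected.
n2-n8 (17): add — endpoints in different components.
MST edges: n1-n5, n1-n4, n2-n3, n5-n7, n1-n2, n6-n7, n6-n9, n2-n8; total weight 1+5+6+11+12+15+16+17 = 83.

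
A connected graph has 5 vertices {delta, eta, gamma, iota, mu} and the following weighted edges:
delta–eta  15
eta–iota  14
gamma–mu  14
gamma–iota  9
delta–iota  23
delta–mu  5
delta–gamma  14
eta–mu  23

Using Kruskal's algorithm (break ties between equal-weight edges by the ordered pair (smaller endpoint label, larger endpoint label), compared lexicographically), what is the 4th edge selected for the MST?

Kruskal's algorithm — process edges by increasing weight (ties by edge label):
delta–mu (5): add. Components now {delta,mu} {gamma} {iota} {eta}
gamma–iota (9): add. Components now {delta,mu} {gamma,iota} {eta}
delta–gamma (14): add. Components now {delta,gamma,iota,mu} {eta}
eta–iota (14): add. Components now {delta,eta,gamma,iota,mu}
The 4th edge added is eta–iota.

eta-iota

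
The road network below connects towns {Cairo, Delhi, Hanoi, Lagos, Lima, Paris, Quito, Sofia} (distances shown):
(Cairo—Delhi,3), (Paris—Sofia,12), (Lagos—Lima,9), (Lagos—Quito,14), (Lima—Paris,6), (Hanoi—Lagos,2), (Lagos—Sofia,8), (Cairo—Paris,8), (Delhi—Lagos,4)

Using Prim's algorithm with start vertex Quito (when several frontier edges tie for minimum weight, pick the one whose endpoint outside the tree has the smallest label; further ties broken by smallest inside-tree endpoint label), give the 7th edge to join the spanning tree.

Prim, starting at Quito.
Step 1: frontier [Lagos—Quito 14] → take Lagos—Quito (14); add Lagos.
Step 2: frontier [Hanoi—Lagos 2, Delhi—Lagos 4, Lagos—Sofia 8, Lagos—Lima 9] → take Hanoi—Lagos (2); add Hanoi.
Step 3: frontier [Delhi—Lagos 4, Lagos—Sofia 8, Lagos—Lima 9] → take Delhi—Lagos (4); add Delhi.
Step 4: frontier [Cairo—Delhi 3, Lagos—Sofia 8, Lagos—Lima 9] → take Cairo—Delhi (3); add Cairo.
Step 5: frontier [Cairo—Paris 8, Lagos—Sofia 8, Lagos—Lima 9] → take Cairo—Paris (8); add Paris.
Step 6: frontier [Lagos—Sofia 8, Lagos—Lima 9, Lima—Paris 6, Paris—Sofia 12] → take Lima—Paris (6); add Lima.
Step 7: frontier [Lagos—Sofia 8, Paris—Sofia 12] → take Lagos—Sofia (8); add Sofia.
The 7th edge added is Lagos—Sofia.

Lagos-Sofia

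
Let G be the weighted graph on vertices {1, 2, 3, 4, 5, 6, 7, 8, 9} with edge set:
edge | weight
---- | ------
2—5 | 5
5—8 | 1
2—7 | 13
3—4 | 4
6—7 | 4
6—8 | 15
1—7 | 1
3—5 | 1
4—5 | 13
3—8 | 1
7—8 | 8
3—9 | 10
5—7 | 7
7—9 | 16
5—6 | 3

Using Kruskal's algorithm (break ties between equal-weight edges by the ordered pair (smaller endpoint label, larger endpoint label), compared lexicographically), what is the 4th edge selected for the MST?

5-6

Sort edges by weight, then run Kruskal:
1—7 (1): add — endpoints in different components.
3—5 (1): add — endpoints in different components.
3—8 (1): add — endpoints in different components.
5—8 (1): skip — 5 and 8 already connected.
5—6 (3): add — endpoints in different components.
3—4 (4): add — endpoints in different components.
6—7 (4): add — endpoints in different components.
2—5 (5): add — endpoints in different components.
5—7 (7): skip — 5 and 7 already connected.
7—8 (8): skip — 7 and 8 already connected.
3—9 (10): add — endpoints in different components.
The 4th edge added is 5—6.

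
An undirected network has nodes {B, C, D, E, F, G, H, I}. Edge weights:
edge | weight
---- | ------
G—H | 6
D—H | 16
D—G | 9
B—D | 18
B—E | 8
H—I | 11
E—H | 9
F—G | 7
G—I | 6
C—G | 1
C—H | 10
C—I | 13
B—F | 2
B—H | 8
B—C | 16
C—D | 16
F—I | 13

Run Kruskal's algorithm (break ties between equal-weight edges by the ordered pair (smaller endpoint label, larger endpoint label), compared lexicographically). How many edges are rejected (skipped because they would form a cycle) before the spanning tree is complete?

Kruskal: consider edges lightest-first.
C—G (1): add — endpoints in different components.
B—F (2): add — endpoints in different components.
G—H (6): add — endpoints in different components.
G—I (6): add — endpoints in different components.
F—G (7): add — endpoints in different components.
B—E (8): add — endpoints in different components.
B—H (8): skip — B and H already connected.
D—G (9): add — endpoints in different components.
Edges rejected before the tree was complete: 1.

1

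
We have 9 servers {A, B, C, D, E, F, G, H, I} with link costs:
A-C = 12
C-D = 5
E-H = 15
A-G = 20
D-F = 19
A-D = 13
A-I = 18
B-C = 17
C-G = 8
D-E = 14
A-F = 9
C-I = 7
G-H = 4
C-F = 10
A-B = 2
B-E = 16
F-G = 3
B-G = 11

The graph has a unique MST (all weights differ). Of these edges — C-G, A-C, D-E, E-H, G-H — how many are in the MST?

Sort edges by weight, then run Kruskal:
A-B (2): add — endpoints in different components.
F-G (3): add — endpoints in different components.
G-H (4): add — endpoints in different components.
C-D (5): add — endpoints in different components.
C-I (7): add — endpoints in different components.
C-G (8): add — endpoints in different components.
A-F (9): add — endpoints in different components.
C-F (10): skip — C and F already connected.
B-G (11): skip — B and G already connected.
A-C (12): skip — A and C already connected.
A-D (13): skip — A and D already connected.
D-E (14): add — endpoints in different components.
MST edge set: {A-B, F-G, G-H, C-D, C-I, C-G, A-F, D-E}.
Of the listed edges, {C-G, D-E, G-H} are in the MST → 3.

3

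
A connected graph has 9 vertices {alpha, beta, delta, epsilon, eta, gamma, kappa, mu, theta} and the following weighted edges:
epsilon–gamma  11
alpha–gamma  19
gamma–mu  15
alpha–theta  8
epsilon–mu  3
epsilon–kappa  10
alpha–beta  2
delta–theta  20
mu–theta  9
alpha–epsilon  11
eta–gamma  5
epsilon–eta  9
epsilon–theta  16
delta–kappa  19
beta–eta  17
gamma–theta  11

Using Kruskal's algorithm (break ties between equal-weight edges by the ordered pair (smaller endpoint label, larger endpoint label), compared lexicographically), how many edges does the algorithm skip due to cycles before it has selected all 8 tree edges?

7

Kruskal's algorithm — process edges by increasing weight (ties by edge label):
alpha–beta (2): add — endpoints in different components.
epsilon–mu (3): add — endpoints in different components.
eta–gamma (5): add — endpoints in different components.
alpha–theta (8): add — endpoints in different components.
epsilon–eta (9): add — endpoints in different components.
mu–theta (9): add — endpoints in different components.
epsilon–kappa (10): add — endpoints in different components.
alpha–epsilon (11): skip — alpha and epsilon already connected.
epsilon–gamma (11): skip — epsilon and gamma already connected.
gamma–theta (11): skip — gamma and theta already connected.
gamma–mu (15): skip — gamma and mu already connected.
epsilon–theta (16): skip — epsilon and theta already connected.
beta–eta (17): skip — eta and beta already connected.
alpha–gamma (19): skip — alpha and gamma already connected.
delta–kappa (19): add — endpoints in different components.
Edges rejected before the tree was complete: 7.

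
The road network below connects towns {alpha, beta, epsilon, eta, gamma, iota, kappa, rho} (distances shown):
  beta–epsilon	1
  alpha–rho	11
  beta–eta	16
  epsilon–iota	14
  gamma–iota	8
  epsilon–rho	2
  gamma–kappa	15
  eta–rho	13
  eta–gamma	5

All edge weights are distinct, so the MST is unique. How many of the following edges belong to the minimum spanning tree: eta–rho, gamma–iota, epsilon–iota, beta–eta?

2

Kruskal's algorithm — process edges by increasing weight (ties by edge label):
beta–epsilon (1): add — endpoints in different components.
epsilon–rho (2): add — endpoints in different components.
eta–gamma (5): add — endpoints in different components.
gamma–iota (8): add — endpoints in different components.
alpha–rho (11): add — endpoints in different components.
eta–rho (13): add — endpoints in different components.
epsilon–iota (14): skip — iota and epsilon already connected.
gamma–kappa (15): add — endpoints in different components.
MST edge set: {beta–epsilon, epsilon–rho, eta–gamma, gamma–iota, alpha–rho, eta–rho, gamma–kappa}.
Of the listed edges, {eta–rho, gamma–iota} are in the MST → 2.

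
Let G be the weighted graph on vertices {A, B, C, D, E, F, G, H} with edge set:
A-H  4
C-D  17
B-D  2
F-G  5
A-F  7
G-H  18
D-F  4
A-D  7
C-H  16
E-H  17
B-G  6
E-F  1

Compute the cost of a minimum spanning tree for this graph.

Prim's algorithm from E:
Step 1: cheapest edge leaving the tree is E-F (1); add F.
Step 2: cheapest edge leaving the tree is D-F (4); add D.
Step 3: cheapest edge leaving the tree is B-D (2); add B.
Step 4: cheapest edge leaving the tree is F-G (5); add G.
Step 5: cheapest edge leaving the tree is A-D (7); add A.
Step 6: cheapest edge leaving the tree is A-H (4); add H.
Step 7: cheapest edge leaving the tree is C-H (16); add C.
MST edges: E-F, D-F, B-D, F-G, A-D, A-H, C-H; total weight 1+4+2+5+7+4+16 = 39.

39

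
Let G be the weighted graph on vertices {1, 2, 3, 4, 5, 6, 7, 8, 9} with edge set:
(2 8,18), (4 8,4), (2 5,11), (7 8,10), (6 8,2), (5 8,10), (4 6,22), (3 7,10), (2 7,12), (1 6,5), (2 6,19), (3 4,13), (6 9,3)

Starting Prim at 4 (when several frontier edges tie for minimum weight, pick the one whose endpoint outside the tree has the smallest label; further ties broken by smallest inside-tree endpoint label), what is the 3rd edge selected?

6-9

Prim, starting at 4.
Step 1: cheapest edge leaving the tree is 4 8 (4); add 8.
Step 2: cheapest edge leaving the tree is 6 8 (2); add 6.
Step 3: cheapest edge leaving the tree is 6 9 (3); add 9.
Step 4: cheapest edge leaving the tree is 1 6 (5); add 1.
Step 5: cheapest edge leaving the tree is 5 8 (10); add 5.
Step 6: cheapest edge leaving the tree is 7 8 (10); add 7.
Step 7: cheapest edge leaving the tree is 3 7 (10); add 3.
Step 8: cheapest edge leaving the tree is 2 5 (11); add 2.
The 3rd edge added is 6 9.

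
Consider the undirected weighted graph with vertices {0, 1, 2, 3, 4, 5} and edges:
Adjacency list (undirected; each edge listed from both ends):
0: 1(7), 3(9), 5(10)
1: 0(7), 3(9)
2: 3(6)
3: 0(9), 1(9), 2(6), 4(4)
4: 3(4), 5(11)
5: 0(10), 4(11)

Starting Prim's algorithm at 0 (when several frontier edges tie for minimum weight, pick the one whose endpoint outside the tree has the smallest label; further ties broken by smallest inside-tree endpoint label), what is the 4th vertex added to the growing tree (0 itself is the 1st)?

4

Prim's algorithm from 0:
Step 1: frontier [0—1 7, 0—3 9, 0—5 10] → take 0—1 (7); add 1.
Step 2: frontier [0—3 9, 0—5 10, 1—3 9] → take 0—3 (9); add 3.
Step 3: frontier [0—5 10, 3—4 4, 2—3 6] → take 3—4 (4); add 4.
Step 4: frontier [0—5 10, 2—3 6, 4—5 11] → take 2—3 (6); add 2.
Step 5: frontier [0—5 10, 4—5 11] → take 0—5 (10); add 5.
Vertex order: 0, 1, 3, 4, 2, 5. The 4th vertex is 4.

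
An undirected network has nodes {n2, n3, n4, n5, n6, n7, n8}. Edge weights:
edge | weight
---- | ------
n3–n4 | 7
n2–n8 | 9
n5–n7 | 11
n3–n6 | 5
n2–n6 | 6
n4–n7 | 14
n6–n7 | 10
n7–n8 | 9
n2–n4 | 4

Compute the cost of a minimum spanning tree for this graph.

44

Prim, starting at n3.
Step 1: cheapest edge leaving the tree is n3–n6 (5); add n6.
Step 2: cheapest edge leaving the tree is n2–n6 (6); add n2.
Step 3: cheapest edge leaving the tree is n2–n4 (4); add n4.
Step 4: cheapest edge leaving the tree is n2–n8 (9); add n8.
Step 5: cheapest edge leaving the tree is n7–n8 (9); add n7.
Step 6: cheapest edge leaving the tree is n5–n7 (11); add n5.
MST edges: n3–n6, n2–n6, n2–n4, n2–n8, n7–n8, n5–n7; total weight 5+6+4+9+9+11 = 44.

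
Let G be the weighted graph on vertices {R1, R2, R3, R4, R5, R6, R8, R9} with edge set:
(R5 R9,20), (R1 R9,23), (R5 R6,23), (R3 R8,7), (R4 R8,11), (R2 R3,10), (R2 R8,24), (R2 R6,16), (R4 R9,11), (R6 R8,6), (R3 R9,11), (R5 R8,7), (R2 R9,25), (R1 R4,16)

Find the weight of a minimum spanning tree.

Grow the tree from R3 using Prim:
Step 1: frontier [R3 R8 7, R2 R3 10, R3 R9 11] → take R3 R8 (7); add R8.
Step 2: frontier [R2 R3 10, R3 R9 11, R6 R8 6, R5 R8 7, R4 R8 11, R2 R8 24] → take R6 R8 (6); add R6.
Step 3: frontier [R2 R3 10, R3 R9 11, R2 R6 16, R5 R6 23, R5 R8 7, R4 R8 11, R2 R8 24] → take R5 R8 (7); add R5.
Step 4: frontier [R2 R3 10, R3 R9 11, R5 R9 20, R2 R6 16, R4 R8 11, R2 R8 24] → take R2 R3 (10); add R2.
Step 5: frontier [R2 R9 25, R3 R9 11, R5 R9 20, R4 R8 11] → take R4 R8 (11); add R4.
Step 6: frontier [R2 R9 25, R3 R9 11, R4 R9 11, R1 R4 16, R5 R9 20] → take R3 R9 (11); add R9.
Step 7: frontier [R1 R4 16, R1 R9 23] → take R1 R4 (16); add R1.
MST edges: R3 R8, R6 R8, R5 R8, R2 R3, R4 R8, R3 R9, R1 R4; total weight 7+6+7+10+11+11+16 = 68.

68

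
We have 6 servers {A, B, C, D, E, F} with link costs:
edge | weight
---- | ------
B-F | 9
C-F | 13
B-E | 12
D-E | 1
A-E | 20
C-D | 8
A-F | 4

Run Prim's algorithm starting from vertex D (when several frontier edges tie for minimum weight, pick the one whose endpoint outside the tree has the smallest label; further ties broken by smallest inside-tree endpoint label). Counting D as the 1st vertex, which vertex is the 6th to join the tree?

A

Grow the tree from D using Prim:
Step 1: cheapest edge leaving the tree is D-E (1); add E.
Step 2: cheapest edge leaving the tree is C-D (8); add C.
Step 3: cheapest edge leaving the tree is B-E (12); add B.
Step 4: cheapest edge leaving the tree is B-F (9); add F.
Step 5: cheapest edge leaving the tree is A-F (4); add A.
Vertex order: D, E, C, B, F, A. The 6th vertex is A.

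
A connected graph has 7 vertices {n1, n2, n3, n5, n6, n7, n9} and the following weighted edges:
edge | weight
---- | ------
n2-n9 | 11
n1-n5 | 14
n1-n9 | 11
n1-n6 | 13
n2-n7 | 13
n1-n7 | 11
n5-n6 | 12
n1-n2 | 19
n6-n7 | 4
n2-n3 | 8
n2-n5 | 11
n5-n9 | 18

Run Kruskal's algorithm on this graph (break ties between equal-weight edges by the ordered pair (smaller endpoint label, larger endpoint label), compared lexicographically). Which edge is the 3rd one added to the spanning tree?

n1-n7

Sort edges by weight, then run Kruskal:
n6-n7 (4): add. Components now {n1} {n2} {n5} {n6,n7} {n9} {n3}
n2-n3 (8): add. Components now {n1} {n2,n3} {n5} {n6,n7} {n9}
n1-n7 (11): add. Components now {n1,n6,n7} {n2,n3} {n5} {n9}
n1-n9 (11): add. Components now {n1,n6,n7,n9} {n2,n3} {n5}
n2-n5 (11): add. Components now {n1,n6,n7,n9} {n2,n3,n5}
n2-n9 (11): add. Components now {n1,n2,n3,n5,n6,n7,n9}
The 3rd edge added is n1-n7.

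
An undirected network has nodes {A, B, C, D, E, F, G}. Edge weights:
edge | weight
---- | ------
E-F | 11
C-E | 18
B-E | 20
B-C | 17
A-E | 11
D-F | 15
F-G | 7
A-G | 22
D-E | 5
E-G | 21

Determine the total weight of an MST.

69

Kruskal's algorithm — process edges by increasing weight (ties by edge label):
D-E (5): add. Components now {A} {B} {C} {D,E} {F} {G}
F-G (7): add. Components now {A} {B} {C} {D,E} {F,G}
A-E (11): add. Components now {A,D,E} {B} {C} {F,G}
E-F (11): add. Components now {A,D,E,F,G} {B} {C}
D-F (15): skip — D and F already connected.
B-C (17): add. Components now {A,D,E,F,G} {B,C}
C-E (18): add. Components now {A,B,C,D,E,F,G}
MST edges: D-E, F-G, A-E, E-F, B-C, C-E; total weight 5+7+11+11+17+18 = 69.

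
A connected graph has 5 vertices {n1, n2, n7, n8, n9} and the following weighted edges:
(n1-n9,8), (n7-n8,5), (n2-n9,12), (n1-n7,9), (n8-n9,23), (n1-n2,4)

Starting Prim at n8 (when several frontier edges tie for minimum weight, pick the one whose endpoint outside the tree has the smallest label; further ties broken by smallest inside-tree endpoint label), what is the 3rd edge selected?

n1-n2

Prim, starting at n8.
Step 1: frontier [n7-n8 5, n8-n9 23] → take n7-n8 (5); add n7.
Step 2: frontier [n1-n7 9, n8-n9 23] → take n1-n7 (9); add n1.
Step 3: frontier [n1-n2 4, n1-n9 8, n8-n9 23] → take n1-n2 (4); add n2.
Step 4: frontier [n1-n9 8, n2-n9 12, n8-n9 23] → take n1-n9 (8); add n9.
The 3rd edge added is n1-n2.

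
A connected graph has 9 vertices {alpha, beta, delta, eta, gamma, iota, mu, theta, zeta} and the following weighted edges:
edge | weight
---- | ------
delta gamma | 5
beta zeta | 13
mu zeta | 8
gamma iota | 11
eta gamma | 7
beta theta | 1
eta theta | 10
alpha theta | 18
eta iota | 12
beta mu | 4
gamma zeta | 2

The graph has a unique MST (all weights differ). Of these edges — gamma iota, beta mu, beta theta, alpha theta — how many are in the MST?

4

Kruskal: consider edges lightest-first.
beta theta (1): add — endpoints in different components.
gamma zeta (2): add — endpoints in different components.
beta mu (4): add — endpoints in different components.
delta gamma (5): add — endpoints in different components.
eta gamma (7): add — endpoints in different components.
mu zeta (8): add — endpoints in different components.
eta theta (10): skip — eta and theta already connected.
gamma iota (11): add — endpoints in different components.
eta iota (12): skip — eta and iota already connected.
beta zeta (13): skip — beta and zeta already connected.
alpha theta (18): add — endpoints in different components.
MST edge set: {beta theta, gamma zeta, beta mu, delta gamma, eta gamma, mu zeta, gamma iota, alpha theta}.
Of the listed edges, {gamma iota, beta mu, beta theta, alpha theta} are in the MST → 4.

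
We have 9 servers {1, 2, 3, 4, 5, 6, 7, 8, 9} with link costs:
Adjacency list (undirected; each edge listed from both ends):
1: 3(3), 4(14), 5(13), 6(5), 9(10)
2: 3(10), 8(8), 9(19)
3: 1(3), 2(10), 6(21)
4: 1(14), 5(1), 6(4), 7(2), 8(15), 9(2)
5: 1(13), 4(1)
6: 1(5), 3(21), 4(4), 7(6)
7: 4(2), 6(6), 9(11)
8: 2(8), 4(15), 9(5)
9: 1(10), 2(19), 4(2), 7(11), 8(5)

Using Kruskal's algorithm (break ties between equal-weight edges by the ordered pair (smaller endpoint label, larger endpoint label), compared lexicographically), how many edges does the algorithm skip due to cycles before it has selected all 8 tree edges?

Kruskal's algorithm — process edges by increasing weight (ties by edge label):
4 5 (1): add — endpoints in different components.
4 7 (2): add — endpoints in different components.
4 9 (2): add — endpoints in different components.
1 3 (3): add — endpoints in different components.
4 6 (4): add — endpoints in different components.
1 6 (5): add — endpoints in different components.
8 9 (5): add — endpoints in different components.
6 7 (6): skip — 6 and 7 already connected.
2 8 (8): add — endpoints in different components.
Edges rejected before the tree was complete: 1.

1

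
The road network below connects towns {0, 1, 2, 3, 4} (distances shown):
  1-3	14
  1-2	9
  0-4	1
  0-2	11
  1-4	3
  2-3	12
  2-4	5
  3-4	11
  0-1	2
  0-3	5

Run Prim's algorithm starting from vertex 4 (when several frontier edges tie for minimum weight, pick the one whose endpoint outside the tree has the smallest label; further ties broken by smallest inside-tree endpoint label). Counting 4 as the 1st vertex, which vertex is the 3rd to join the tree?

1

Grow the tree from 4 using Prim:
Step 1: frontier [0-4 1, 1-4 3, 2-4 5, 3-4 11] → take 0-4 (1); add 0.
Step 2: frontier [0-1 2, 0-3 5, 0-2 11, 1-4 3, 2-4 5, 3-4 11] → take 0-1 (2); add 1.
Step 3: frontier [0-3 5, 0-2 11, 1-2 9, 1-3 14, 2-4 5, 3-4 11] → take 2-4 (5); add 2.
Step 4: frontier [0-3 5, 1-3 14, 2-3 12, 3-4 11] → take 0-3 (5); add 3.
Vertex order: 4, 0, 1, 2, 3. The 3rd vertex is 1.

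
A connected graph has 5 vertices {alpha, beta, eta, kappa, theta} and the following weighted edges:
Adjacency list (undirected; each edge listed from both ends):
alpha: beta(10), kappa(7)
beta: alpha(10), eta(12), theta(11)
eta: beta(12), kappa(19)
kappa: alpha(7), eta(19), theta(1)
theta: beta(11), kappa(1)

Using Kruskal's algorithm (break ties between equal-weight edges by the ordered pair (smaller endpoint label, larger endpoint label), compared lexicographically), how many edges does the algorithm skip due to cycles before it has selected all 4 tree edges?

1

Kruskal: consider edges lightest-first.
kappa-theta (1): add. Components now {kappa,theta} {eta} {alpha} {beta}
alpha-kappa (7): add. Components now {alpha,kappa,theta} {eta} {beta}
alpha-beta (10): add. Components now {alpha,beta,kappa,theta} {eta}
beta-theta (11): skip — theta and beta already connected.
beta-eta (12): add. Components now {alpha,beta,eta,kappa,theta}
Edges rejected before the tree was complete: 1.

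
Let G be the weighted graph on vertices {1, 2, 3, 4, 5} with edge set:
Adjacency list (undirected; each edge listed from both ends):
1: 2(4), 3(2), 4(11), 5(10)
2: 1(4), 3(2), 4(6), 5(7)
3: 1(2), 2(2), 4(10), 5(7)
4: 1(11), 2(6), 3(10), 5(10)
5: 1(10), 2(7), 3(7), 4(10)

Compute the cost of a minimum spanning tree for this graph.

Sort edges by weight, then run Kruskal:
1–3 (2): add. Components now {1,3} {2} {4} {5}
2–3 (2): add. Components now {1,2,3} {4} {5}
1–2 (4): skip — 1 and 2 already connected.
2–4 (6): add. Components now {1,2,3,4} {5}
2–5 (7): add. Components now {1,2,3,4,5}
MST edges: 1–3, 2–3, 2–4, 2–5; total weight 2+2+6+7 = 17.

17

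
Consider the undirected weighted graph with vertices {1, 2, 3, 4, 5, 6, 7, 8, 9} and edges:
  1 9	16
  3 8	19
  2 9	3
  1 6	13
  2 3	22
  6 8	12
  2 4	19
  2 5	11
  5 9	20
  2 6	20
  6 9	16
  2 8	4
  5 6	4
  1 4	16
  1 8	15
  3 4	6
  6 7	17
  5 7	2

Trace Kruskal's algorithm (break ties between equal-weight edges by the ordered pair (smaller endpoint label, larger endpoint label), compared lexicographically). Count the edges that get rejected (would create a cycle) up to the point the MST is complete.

Kruskal: consider edges lightest-first.
5 7 (2): add — endpoints in different components.
2 9 (3): add — endpoints in different components.
2 8 (4): add — endpoints in different components.
5 6 (4): add — endpoints in different components.
3 4 (6): add — endpoints in different components.
2 5 (11): add — endpoints in different components.
6 8 (12): skip — 6 and 8 already connected.
1 6 (13): add — endpoints in different components.
1 8 (15): skip — 1 and 8 already connected.
1 4 (16): add — endpoints in different components.
Edges rejected before the tree was complete: 2.

2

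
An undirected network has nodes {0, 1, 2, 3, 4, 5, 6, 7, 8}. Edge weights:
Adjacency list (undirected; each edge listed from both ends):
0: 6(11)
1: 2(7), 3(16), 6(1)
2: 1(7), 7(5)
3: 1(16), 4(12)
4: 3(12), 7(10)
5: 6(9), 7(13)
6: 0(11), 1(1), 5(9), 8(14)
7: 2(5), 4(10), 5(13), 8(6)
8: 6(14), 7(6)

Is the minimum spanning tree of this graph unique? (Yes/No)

Yes

Kruskal: consider edges lightest-first.
1–6 (1): add — endpoints in different components.
2–7 (5): add — endpoints in different components.
7–8 (6): add — endpoints in different components.
1–2 (7): add — endpoints in different components.
5–6 (9): add — endpoints in different components.
4–7 (10): add — endpoints in different components.
0–6 (11): add — endpoints in different components.
3–4 (12): add — endpoints in different components.
Every non-tree edge has weight strictly greater than the heaviest edge on the tree path between its endpoints, so the MST is unique.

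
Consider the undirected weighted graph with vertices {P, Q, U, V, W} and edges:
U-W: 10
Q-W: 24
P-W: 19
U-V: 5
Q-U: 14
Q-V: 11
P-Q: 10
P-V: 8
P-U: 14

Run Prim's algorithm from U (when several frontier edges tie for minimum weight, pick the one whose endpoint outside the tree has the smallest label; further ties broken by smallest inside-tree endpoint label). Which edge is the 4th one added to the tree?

Grow the tree from U using Prim:
Step 1: frontier [U-V 5, U-W 10, P-U 14, Q-U 14] → take U-V (5); add V.
Step 2: frontier [U-W 10, P-U 14, Q-U 14, P-V 8, Q-V 11] → take P-V (8); add P.
Step 3: frontier [P-Q 10, P-W 19, U-W 10, Q-U 14, Q-V 11] → take P-Q (10); add Q.
Step 4: frontier [P-W 19, Q-W 24, U-W 10] → take U-W (10); add W.
The 4th edge added is U-W.

U-W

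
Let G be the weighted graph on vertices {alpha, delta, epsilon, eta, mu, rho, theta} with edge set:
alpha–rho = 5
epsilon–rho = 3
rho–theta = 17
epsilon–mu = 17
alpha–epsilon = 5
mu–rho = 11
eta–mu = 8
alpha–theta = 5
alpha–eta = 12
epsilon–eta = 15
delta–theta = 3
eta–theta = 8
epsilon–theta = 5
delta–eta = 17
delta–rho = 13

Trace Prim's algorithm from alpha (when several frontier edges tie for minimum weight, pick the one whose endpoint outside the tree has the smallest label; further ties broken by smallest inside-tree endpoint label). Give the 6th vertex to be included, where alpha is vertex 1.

Prim's algorithm from alpha:
Step 1: cheapest edge leaving the tree is alpha–epsilon (5); add epsilon.
Step 2: cheapest edge leaving the tree is epsilon–rho (3); add rho.
Step 3: cheapest edge leaving the tree is alpha–theta (5); add theta.
Step 4: cheapest edge leaving the tree is delta–theta (3); add delta.
Step 5: cheapest edge leaving the tree is eta–theta (8); add eta.
Step 6: cheapest edge leaving the tree is eta–mu (8); add mu.
Vertex order: alpha, epsilon, rho, theta, delta, eta, mu. The 6th vertex is eta.

eta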